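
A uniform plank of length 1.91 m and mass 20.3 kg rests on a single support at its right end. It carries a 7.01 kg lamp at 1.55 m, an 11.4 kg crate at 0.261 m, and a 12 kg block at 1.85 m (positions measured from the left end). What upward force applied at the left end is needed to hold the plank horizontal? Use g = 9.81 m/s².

F ≈ 213 N

Taking torques about the right end:
Beam weight: 20.3 × 9.81 = 199.1 N down at 0.955 m → arm 0.955 m, τ = 199.1 × 0.955 = 190.1 N·m counterclockwise.
Lamp: 7.01 × 9.81 = 68.77 N down at 1.55 m → arm 0.36 m, τ = 68.77 × 0.36 = 24.76 N·m counterclockwise.
Crate: 11.4 × 9.81 = 111.8 N down at 0.261 m → arm 1.649 m, τ = 111.8 × 1.649 = 184.4 N·m counterclockwise.
Block: 12 × 9.81 = 117.7 N down at 1.85 m → arm 0.06 m, τ = 117.7 × 0.06 = 7.062 N·m counterclockwise.
Net moment of the loads = 406.3 N·m counterclockwise.
The upward force F acts at the left end, arm 1.91 m, giving F × 1.91 clockwise.
Setting net torque to zero: F × 1.91 = 406.3 → F = 406.3 / 1.91 = 213 N.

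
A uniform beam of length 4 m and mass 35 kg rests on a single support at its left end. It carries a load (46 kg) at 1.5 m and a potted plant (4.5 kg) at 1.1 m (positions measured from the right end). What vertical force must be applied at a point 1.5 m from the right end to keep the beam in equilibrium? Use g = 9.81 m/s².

Sum moments about the left end (the unknown pivot reaction has zero arm there).
Beam weight: 35 × 9.81 = 343.4 N down at 2 m → arm 2 m, τ = 343.4 × 2 = 686.8 N·m clockwise.
Load: 46 × 9.81 = 451.3 N down at 1.5 m → arm 2.5 m, τ = 451.3 × 2.5 = 1128 N·m clockwise.
Potted plant: 4.5 × 9.81 = 44.15 N down at 1.1 m → arm 2.9 m, τ = 44.15 × 2.9 = 128 N·m clockwise.
Net moment of the loads = 1943 N·m clockwise.
The upward force F acts at a point 1.5 m from the right end, arm 2.5 m, giving F × 2.5 counterclockwise.
For rotational equilibrium, F × 2.5 = 1943, so F = 1943 / 2.5 = 777 N.

F ≈ 777 N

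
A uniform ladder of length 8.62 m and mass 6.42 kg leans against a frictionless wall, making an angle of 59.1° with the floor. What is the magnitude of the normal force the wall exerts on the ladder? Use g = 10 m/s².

Take moments about the foot of the ladder.
Ladder weight 6.42×10 = 64.2 N acts at 4.31 m along the ladder; its horizontal arm is 4.31·cos59.1° = 2.213 m → τ = 142.1 N·m clockwise.
Wall normal N acts horizontally at the top; its moment arm is the height L sinθ = 8.62·sin59.1° = 7.397 m, counterclockwise.
Setting net torque to zero: N × 7.397 = 142.1 → N = 19.2 N.

N_wall ≈ 19.2 N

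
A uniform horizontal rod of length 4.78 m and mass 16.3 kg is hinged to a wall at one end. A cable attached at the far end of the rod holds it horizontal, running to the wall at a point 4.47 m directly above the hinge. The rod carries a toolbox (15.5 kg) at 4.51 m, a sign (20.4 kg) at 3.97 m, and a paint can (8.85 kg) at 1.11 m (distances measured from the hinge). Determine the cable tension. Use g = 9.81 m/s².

Choose the hinge as the axis so the unknown hinge reaction has zero arm there.
Beam weight: 16.3 × 9.81 = 159.9 N down at 2.39 m → arm 2.39 m, τ = 159.9 × 2.39 = 382.2 N·m clockwise.
Toolbox: 15.5 × 9.81 = 152.1 N down at 4.51 m → arm 4.51 m, τ = 152.1 × 4.51 = 686 N·m clockwise.
Sign: 20.4 × 9.81 = 200.1 N down at 3.97 m → arm 3.97 m, τ = 200.1 × 3.97 = 794.4 N·m clockwise.
Paint can: 8.85 × 9.81 = 86.82 N down at 1.11 m → arm 1.11 m, τ = 86.82 × 1.11 = 96.37 N·m clockwise.
Total clockwise load moment = 1959 N·m.
The cable tension T acts at 4.78 m; only its component perpendicular to the rod, T sinθ, produces torque. sinθ = h/√(h²+d²) = 4.47/√(4.47²+4.78²) = 0.683.
For rotational equilibrium, T × 4.78 × 0.683 = 1959, so T = 1959 / 3.265 = 600 N.

T ≈ 600 N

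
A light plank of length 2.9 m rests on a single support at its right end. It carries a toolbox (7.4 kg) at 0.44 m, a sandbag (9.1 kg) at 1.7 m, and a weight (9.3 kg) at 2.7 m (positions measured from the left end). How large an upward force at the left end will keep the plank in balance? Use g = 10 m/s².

About the right end:
Toolbox: 7.4 × 10 = 74 N down at 0.44 m → arm 2.46 m, τ = 74 × 2.46 = 182 N·m counterclockwise.
Sandbag: 9.1 × 10 = 91 N down at 1.7 m → arm 1.2 m, τ = 91 × 1.2 = 109.2 N·m counterclockwise.
Weight: 9.3 × 10 = 93 N down at 2.7 m → arm 0.2 m, τ = 93 × 0.2 = 18.6 N·m counterclockwise.
Net moment of the loads = 309.8 N·m counterclockwise.
The upward force F acts at the left end, arm 2.9 m, giving F × 2.9 clockwise.
Balancing moments: F × 2.9 = 309.8, giving F = 309.8 / 2.9 = 107 N.

F ≈ 107 N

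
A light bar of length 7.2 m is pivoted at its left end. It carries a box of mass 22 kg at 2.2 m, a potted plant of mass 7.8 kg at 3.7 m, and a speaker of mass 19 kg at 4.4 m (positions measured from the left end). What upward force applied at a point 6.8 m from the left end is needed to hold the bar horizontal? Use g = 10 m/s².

Sum moments about the left end (the unknown pivot reaction has zero arm there).
Box: 22 × 10 = 220 N down at 2.2 m → arm 2.2 m, τ = 220 × 2.2 = 484 N·m clockwise.
Potted plant: 7.8 × 10 = 78 N down at 3.7 m → arm 3.7 m, τ = 78 × 3.7 = 288.6 N·m clockwise.
Speaker: 19 × 10 = 190 N down at 4.4 m → arm 4.4 m, τ = 190 × 4.4 = 836 N·m clockwise.
Net moment of the loads = 1609 N·m clockwise.
The upward force F acts at a point 6.8 m from the left end, arm 6.8 m, giving F × 6.8 counterclockwise.
Στ = 0 ⇒ F × 6.8 = 1609 ⇒ F = 1609 / 6.8 = 237 N.

F ≈ 237 N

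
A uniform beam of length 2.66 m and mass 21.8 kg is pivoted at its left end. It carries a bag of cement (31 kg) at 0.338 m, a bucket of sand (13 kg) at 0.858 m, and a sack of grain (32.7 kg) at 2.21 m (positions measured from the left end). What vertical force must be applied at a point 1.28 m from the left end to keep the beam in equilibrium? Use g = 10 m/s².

Taking torques about the left end:
Beam weight: 21.8 × 10 = 218 N down at 1.33 m → arm 1.33 m, τ = 218 × 1.33 = 289.9 N·m clockwise.
Bag of cement: 31 × 10 = 310 N down at 0.338 m → arm 0.338 m, τ = 310 × 0.338 = 104.8 N·m clockwise.
Bucket of sand: 13 × 10 = 130 N down at 0.858 m → arm 0.858 m, τ = 130 × 0.858 = 111.5 N·m clockwise.
Sack of grain: 32.7 × 10 = 327 N down at 2.21 m → arm 2.21 m, τ = 327 × 2.21 = 722.7 N·m clockwise.
Net moment of the loads = 1229 N·m clockwise.
The upward force F acts at a point 1.28 m from the left end, arm 1.28 m, giving F × 1.28 counterclockwise.
Στ = 0 ⇒ F × 1.28 = 1229 ⇒ F = 1229 / 1.28 = 960 N.

F ≈ 960 N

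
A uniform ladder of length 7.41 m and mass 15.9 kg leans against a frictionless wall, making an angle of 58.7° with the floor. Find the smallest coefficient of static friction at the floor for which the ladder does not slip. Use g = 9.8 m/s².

Choose the foot of the ladder as the axis so the floor normal and friction both act there and drop out.
Ladder weight 15.9×9.8 = 155.8 N acts at 3.705 m along the ladder; its horizontal arm is 3.705·cos58.7° = 1.925 m → τ = 299.9 N·m clockwise.
Wall normal N acts horizontally at the top; its moment arm is the height L sinθ = 7.41·sin58.7° = 6.332 m, counterclockwise.
For rotational equilibrium, N × 6.332 = 299.9, so N = 47.36 N.
ΣFx = 0 ⇒ f = N_wall = 47.36 N. ΣFy = 0 ⇒ N_floor = 155.8 N.
μ_min = f / N_floor = 47.36 / 155.8 = 0.304.

μ_min ≈ 0.304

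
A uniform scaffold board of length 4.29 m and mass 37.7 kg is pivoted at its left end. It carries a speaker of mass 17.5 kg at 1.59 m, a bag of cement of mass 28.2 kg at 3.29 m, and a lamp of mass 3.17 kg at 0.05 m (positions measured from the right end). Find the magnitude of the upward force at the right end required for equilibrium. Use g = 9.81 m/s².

F ≈ 388 N

Take moments about the left end.
Beam weight: 37.7 × 9.81 = 369.8 N down at 2.145 m → arm 2.145 m, τ = 369.8 × 2.145 = 793.2 N·m clockwise.
Speaker: 17.5 × 9.81 = 171.7 N down at 1.59 m → arm 2.7 m, τ = 171.7 × 2.7 = 463.6 N·m clockwise.
Bag of cement: 28.2 × 9.81 = 276.6 N down at 3.29 m → arm 1 m, τ = 276.6 × 1 = 276.6 N·m clockwise.
Lamp: 3.17 × 9.81 = 31.1 N down at 0.05 m → arm 4.24 m, τ = 31.1 × 4.24 = 131.9 N·m clockwise.
Net moment of the loads = 1665 N·m clockwise.
The upward force F acts at the right end, arm 4.29 m, giving F × 4.29 counterclockwise.
Balancing moments: F × 4.29 = 1665, giving F = 1665 / 4.29 = 388 N.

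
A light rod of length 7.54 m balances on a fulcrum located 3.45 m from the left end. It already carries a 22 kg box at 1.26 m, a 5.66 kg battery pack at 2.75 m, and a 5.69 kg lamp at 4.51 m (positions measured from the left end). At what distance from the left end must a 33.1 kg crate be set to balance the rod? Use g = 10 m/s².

Choose the fulcrum (at 3.45 m from the left end) as the axis so the support reaction has zero arm there.
Box: 22 × 10 = 220 N down at 1.26 m → arm 2.19 m, τ = 220 × 2.19 = 481.8 N·m counterclockwise.
Battery pack: 5.66 × 10 = 56.6 N down at 2.75 m → arm 0.7 m, τ = 56.6 × 0.7 = 39.62 N·m counterclockwise.
Lamp: 5.69 × 10 = 56.9 N down at 4.51 m → arm 1.06 m, τ = 56.9 × 1.06 = 60.31 N·m clockwise.
Net moment of existing loads = 461.1 N·m counterclockwise.
The crate weighs 33.1 × 10 = 331 N and must supply an equal clockwise moment, so its lever arm about the fulcrum is 461.1 / 331 = 1.39 m.
That puts it at 3.45 + 1.39 = 4.84 m from the left end.

x ≈ 4.84 m from the left end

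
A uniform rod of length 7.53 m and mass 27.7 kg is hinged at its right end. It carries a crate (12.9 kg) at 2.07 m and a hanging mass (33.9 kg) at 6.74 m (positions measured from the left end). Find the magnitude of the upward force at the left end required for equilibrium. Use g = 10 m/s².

Choose the right end as the axis so the unknown pivot reaction has zero arm there.
Beam weight: 27.7 × 10 = 277 N down at 3.765 m → arm 3.765 m, τ = 277 × 3.765 = 1043 N·m counterclockwise.
Crate: 12.9 × 10 = 129 N down at 2.07 m → arm 5.46 m, τ = 129 × 5.46 = 704.3 N·m counterclockwise.
Hanging mass: 33.9 × 10 = 339 N down at 6.74 m → arm 0.79 m, τ = 339 × 0.79 = 267.8 N·m counterclockwise.
Net moment of the loads = 2015 N·m counterclockwise.
The upward force F acts at the left end, arm 7.53 m, giving F × 7.53 clockwise.
Balancing moments: F × 7.53 = 2015, giving F = 2015 / 7.53 = 268 N.

F ≈ 268 N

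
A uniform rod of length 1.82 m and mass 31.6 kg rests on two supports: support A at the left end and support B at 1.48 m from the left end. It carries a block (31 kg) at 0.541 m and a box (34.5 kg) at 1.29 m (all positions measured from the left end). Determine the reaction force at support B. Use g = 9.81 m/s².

Take moments about support A.
Beam weight: 31.6 × 9.81 = 310 N down at 0.91 m → arm 0.91 m, τ = 310 × 0.91 = 282.1 N·m clockwise.
Block: 31 × 9.81 = 304.1 N down at 0.541 m → arm 0.541 m, τ = 304.1 × 0.541 = 164.5 N·m clockwise.
Box: 34.5 × 9.81 = 338.4 N down at 1.29 m → arm 1.29 m, τ = 338.4 × 1.29 = 436.5 N·m clockwise.
Net load moment about support A = 883.1 N·m clockwise.
Reaction R at support B is upward at 1.48 m, arm 1.48 m → moment R × 1.48 counterclockwise.
For rotational equilibrium, R × 1.48 = 883.1, so R = 597 N.

R_B ≈ 597 N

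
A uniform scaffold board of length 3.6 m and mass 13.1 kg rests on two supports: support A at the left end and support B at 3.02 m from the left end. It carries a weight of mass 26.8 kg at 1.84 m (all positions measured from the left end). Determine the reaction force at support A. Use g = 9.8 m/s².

About support B:
Beam weight: 13.1 × 9.8 = 128.4 N down at 1.8 m → arm 1.22 m, τ = 128.4 × 1.22 = 156.6 N·m counterclockwise.
Weight: 26.8 × 9.8 = 262.6 N down at 1.84 m → arm 1.18 m, τ = 262.6 × 1.18 = 309.9 N·m counterclockwise.
Net load moment about support B = 466.5 N·m counterclockwise.
Reaction R at support A is upward at 0 m, arm 3.02 m → moment R × 3.02 clockwise.
Στ = 0 ⇒ R × 3.02 = 466.5 ⇒ R = 154 N.

R_A ≈ 154 N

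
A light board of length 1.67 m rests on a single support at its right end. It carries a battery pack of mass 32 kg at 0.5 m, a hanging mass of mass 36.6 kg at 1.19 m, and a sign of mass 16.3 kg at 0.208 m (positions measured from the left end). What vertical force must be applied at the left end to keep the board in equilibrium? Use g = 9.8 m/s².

F ≈ 463 N

Choose the right end as the axis so the unknown pivot reaction has zero arm there.
Battery pack: 32 × 9.8 = 313.6 N down at 0.5 m → arm 1.17 m, τ = 313.6 × 1.17 = 366.9 N·m counterclockwise.
Hanging mass: 36.6 × 9.8 = 358.7 N down at 1.19 m → arm 0.48 m, τ = 358.7 × 0.48 = 172.2 N·m counterclockwise.
Sign: 16.3 × 9.8 = 159.7 N down at 0.208 m → arm 1.462 m, τ = 159.7 × 1.462 = 233.5 N·m counterclockwise.
Net moment of the loads = 772.6 N·m counterclockwise.
The upward force F acts at the left end, arm 1.67 m, giving F × 1.67 clockwise.
For rotational equilibrium, F × 1.67 = 772.6, so F = 772.6 / 1.67 = 463 N.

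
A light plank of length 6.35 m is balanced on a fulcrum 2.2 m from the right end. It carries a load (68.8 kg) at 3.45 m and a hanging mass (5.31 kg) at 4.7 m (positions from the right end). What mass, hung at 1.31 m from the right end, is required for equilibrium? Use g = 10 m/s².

m ≈ 112 kg

Take moments about the fulcrum (at 2.2 m from the right end).
Load: 68.8 × 10 = 688 N down at 3.45 m → arm 1.25 m, τ = 688 × 1.25 = 860 N·m counterclockwise.
Hanging mass: 5.31 × 10 = 53.1 N down at 4.7 m → arm 2.5 m, τ = 53.1 × 2.5 = 132.8 N·m counterclockwise.
Net moment of known loads = 992.8 N·m counterclockwise.
An unknown mass m at 1.31 m has arm 0.89 m; its moment is m·g·0.89 clockwise.
For rotational equilibrium, m × 10 × 0.89 = 992.8, so m = 992.8 / (10 × 0.89) = 112 kg.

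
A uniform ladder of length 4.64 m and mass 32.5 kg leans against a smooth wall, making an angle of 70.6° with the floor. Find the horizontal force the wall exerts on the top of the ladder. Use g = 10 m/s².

N_wall ≈ 57.2 N

Choose the foot of the ladder as the axis so the floor normal and friction both act there and drop out.
Ladder weight 32.5×10 = 325 N acts at 2.32 m along the ladder; its horizontal arm is 2.32·cos70.6° = 0.7706 m → τ = 250.4 N·m clockwise.
Wall normal N acts horizontally at the top; its moment arm is the height L sinθ = 4.64·sin70.6° = 4.377 m, counterclockwise.
For rotational equilibrium, N × 4.377 = 250.4, so N = 57.2 N.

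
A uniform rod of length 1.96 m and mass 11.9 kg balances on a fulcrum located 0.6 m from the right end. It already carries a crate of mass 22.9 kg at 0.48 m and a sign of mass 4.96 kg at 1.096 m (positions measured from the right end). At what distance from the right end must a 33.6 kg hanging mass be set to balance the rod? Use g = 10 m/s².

x ≈ 0.474 m from the right end

Choose the fulcrum (at 0.6 m from the right end) as the axis so the support reaction has zero arm there.
Beam weight: 11.9 × 10 = 119 N down at 0.98 m → arm 0.38 m, τ = 119 × 0.38 = 45.22 N·m counterclockwise.
Crate: 22.9 × 10 = 229 N down at 0.48 m → arm 0.12 m, τ = 229 × 0.12 = 27.48 N·m clockwise.
Sign: 4.96 × 10 = 49.6 N down at 1.096 m → arm 0.496 m, τ = 49.6 × 0.496 = 24.6 N·m counterclockwise.
Net moment of existing loads = 42.34 N·m counterclockwise.
The hanging mass weighs 33.6 × 10 = 336 N and must supply an equal clockwise moment, so its lever arm about the fulcrum is 42.34 / 336 = 0.126 m.
That puts it at 0.6 − 0.126 = 0.474 m from the right end.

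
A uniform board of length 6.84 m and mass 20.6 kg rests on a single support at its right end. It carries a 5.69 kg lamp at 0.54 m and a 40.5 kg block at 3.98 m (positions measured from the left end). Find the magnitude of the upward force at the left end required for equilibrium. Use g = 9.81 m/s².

F ≈ 319 N

Choose the right end as the axis so the unknown pivot reaction has zero arm there.
Beam weight: 20.6 × 9.81 = 202.1 N down at 3.42 m → arm 3.42 m, τ = 202.1 × 3.42 = 691.2 N·m counterclockwise.
Lamp: 5.69 × 9.81 = 55.82 N down at 0.54 m → arm 6.3 m, τ = 55.82 × 6.3 = 351.7 N·m counterclockwise.
Block: 40.5 × 9.81 = 397.3 N down at 3.98 m → arm 2.86 m, τ = 397.3 × 2.86 = 1136 N·m counterclockwise.
Net moment of the loads = 2179 N·m counterclockwise.
The upward force F acts at the left end, arm 6.84 m, giving F × 6.84 clockwise.
Στ = 0 ⇒ F × 6.84 = 2179 ⇒ F = 2179 / 6.84 = 319 N.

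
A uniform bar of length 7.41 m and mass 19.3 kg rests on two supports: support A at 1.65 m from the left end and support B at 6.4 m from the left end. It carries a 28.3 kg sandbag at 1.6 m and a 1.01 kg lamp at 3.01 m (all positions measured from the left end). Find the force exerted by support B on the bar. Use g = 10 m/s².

About support A:
Beam weight: 19.3 × 10 = 193 N down at 3.705 m → arm 2.055 m, τ = 193 × 2.055 = 396.6 N·m clockwise.
Sandbag: 28.3 × 10 = 283 N down at 1.6 m → arm 0.05 m, τ = 283 × 0.05 = 14.15 N·m counterclockwise.
Lamp: 1.01 × 10 = 10.1 N down at 3.01 m → arm 1.36 m, τ = 10.1 × 1.36 = 13.74 N·m clockwise.
Net load moment about support A = 396.2 N·m clockwise.
Reaction R at support B is upward at 6.4 m, arm 4.75 m → moment R × 4.75 counterclockwise.
Setting net torque to zero: R × 4.75 = 396.2 → R = 83.4 N.

R_B ≈ 83.4 N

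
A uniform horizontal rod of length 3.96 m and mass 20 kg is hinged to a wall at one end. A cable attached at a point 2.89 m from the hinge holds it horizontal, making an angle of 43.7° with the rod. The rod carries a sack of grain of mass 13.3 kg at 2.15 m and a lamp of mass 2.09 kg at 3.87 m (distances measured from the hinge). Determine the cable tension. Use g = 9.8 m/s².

Choose the hinge as the axis so the unknown hinge reaction has zero arm there.
Beam weight: 20 × 9.8 = 196 N down at 1.98 m → arm 1.98 m, τ = 196 × 1.98 = 388.1 N·m clockwise.
Sack of grain: 13.3 × 9.8 = 130.3 N down at 2.15 m → arm 2.15 m, τ = 130.3 × 2.15 = 280.1 N·m clockwise.
Lamp: 2.09 × 9.8 = 20.48 N down at 3.87 m → arm 3.87 m, τ = 20.48 × 3.87 = 79.26 N·m clockwise.
Total clockwise load moment = 747.5 N·m.
The cable tension T acts at 2.89 m; only its component perpendicular to the rod, T sinθ, produces torque. sin 43.7° = 0.6909.
Στ = 0 ⇒ T × 2.89 × 0.6909 = 747.5 ⇒ T = 747.5 / 1.997 = 374 N.

T ≈ 374 N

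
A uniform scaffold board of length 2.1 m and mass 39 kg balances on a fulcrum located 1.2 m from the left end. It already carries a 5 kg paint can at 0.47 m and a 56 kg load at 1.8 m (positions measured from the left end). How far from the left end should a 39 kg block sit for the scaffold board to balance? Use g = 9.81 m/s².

Choose the fulcrum (at 1.2 m from the left end) as the axis so the support reaction has zero arm there.
Beam weight: 39 × 9.81 = 382.6 N down at 1.05 m → arm 0.15 m, τ = 382.6 × 0.15 = 57.39 N·m counterclockwise.
Paint can: 5 × 9.81 = 49.05 N down at 0.47 m → arm 0.73 m, τ = 49.05 × 0.73 = 35.81 N·m counterclockwise.
Load: 56 × 9.81 = 549.4 N down at 1.8 m → arm 0.6 m, τ = 549.4 × 0.6 = 329.6 N·m clockwise.
Net moment of existing loads = 236.4 N·m clockwise.
The block weighs 39 × 9.81 = 382.6 N and must supply an equal counterclockwise moment, so its lever arm about the fulcrum is 236.4 / 382.6 = 0.618 m.
That puts it at 1.2 − 0.618 = 0.582 m from the left end.

x ≈ 0.582 m from the left end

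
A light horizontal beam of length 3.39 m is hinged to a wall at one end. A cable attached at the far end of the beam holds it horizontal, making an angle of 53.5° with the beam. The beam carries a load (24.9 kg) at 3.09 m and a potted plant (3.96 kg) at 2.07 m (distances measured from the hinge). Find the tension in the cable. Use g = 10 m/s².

T ≈ 312 N

Take moments about the hinge.
Load: 24.9 × 10 = 249 N down at 3.09 m → arm 3.09 m, τ = 249 × 3.09 = 769.4 N·m clockwise.
Potted plant: 3.96 × 10 = 39.6 N down at 2.07 m → arm 2.07 m, τ = 39.6 × 2.07 = 81.97 N·m clockwise.
Total clockwise load moment = 851.4 N·m.
The cable tension T acts at 3.39 m; only its component perpendicular to the beam, T sinθ, produces torque. sin 53.5° = 0.8039.
Στ = 0 ⇒ T × 3.39 × 0.8039 = 851.4 ⇒ T = 851.4 / 2.725 = 312 N.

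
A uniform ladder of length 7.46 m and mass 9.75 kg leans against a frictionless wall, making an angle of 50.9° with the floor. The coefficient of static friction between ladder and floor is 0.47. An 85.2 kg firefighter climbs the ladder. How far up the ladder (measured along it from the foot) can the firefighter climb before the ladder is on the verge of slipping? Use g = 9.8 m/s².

About the foot of the ladder:
Ladder weight 9.75×9.8 = 95.55 N acts at 3.73 m along the ladder; its horizontal arm is 3.73·cos50.9° = 2.352 m → τ = 224.7 N·m clockwise.
Firefighter weight 85.2×9.8 = 835 N at distance d → arm d·cos50.9° → τ = 835·d·0.6307 clockwise.
Wall normal N at the top has arm L sinθ = 5.789 m counterclockwise, so Στ = 0 gives N·5.789 = 224.7 + 526.6·d.
ΣFy = 0 ⇒ N_floor = 930.5 N, so the maximum friction is μ_s·N_floor = 0.47×930.5 = 437.3 N. ΣFx = 0 ⇒ N_wall = f, so at the slipping point N = 437.3 N.
Substituting: 437.3×5.789 = 224.7 + 526.6·d ⇒ d = (2532 − 224.7) / 526.6 = 4.38 m.

d ≈ 4.38 m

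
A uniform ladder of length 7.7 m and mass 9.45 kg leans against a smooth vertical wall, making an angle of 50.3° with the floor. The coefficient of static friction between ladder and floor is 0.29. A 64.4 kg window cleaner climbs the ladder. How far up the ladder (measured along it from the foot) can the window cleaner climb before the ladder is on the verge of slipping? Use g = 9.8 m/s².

d ≈ 2.52 m

Taking torques about the foot of the ladder:
Ladder weight 9.45×9.8 = 92.61 N acts at 3.85 m along the ladder; its horizontal arm is 3.85·cos50.3° = 2.459 m → τ = 227.7 N·m clockwise.
Window cleaner weight 64.4×9.8 = 631.1 N at distance d → arm d·cos50.3° → τ = 631.1·d·0.6388 clockwise.
Wall normal N at the top has arm L sinθ = 5.924 m counterclockwise, so Στ = 0 gives N·5.924 = 227.7 + 403.1·d.
ΣFy = 0 ⇒ N_floor = 723.7 N, so the maximum friction is μ_s·N_floor = 0.29×723.7 = 209.9 N. ΣFx = 0 ⇒ N_wall = f, so at the slipping point N = 209.9 N.
Substituting: 209.9×5.924 = 227.7 + 403.1·d ⇒ d = (1243 − 227.7) / 403.1 = 2.52 m.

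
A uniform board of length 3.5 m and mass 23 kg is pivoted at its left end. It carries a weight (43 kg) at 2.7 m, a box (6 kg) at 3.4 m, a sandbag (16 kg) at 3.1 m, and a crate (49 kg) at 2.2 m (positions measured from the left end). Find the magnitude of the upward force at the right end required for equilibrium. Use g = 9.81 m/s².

Take moments about the left end.
Beam weight: 23 × 9.81 = 225.6 N down at 1.75 m → arm 1.75 m, τ = 225.6 × 1.75 = 394.8 N·m clockwise.
Weight: 43 × 9.81 = 421.8 N down at 2.7 m → arm 2.7 m, τ = 421.8 × 2.7 = 1139 N·m clockwise.
Box: 6 × 9.81 = 58.86 N down at 3.4 m → arm 3.4 m, τ = 58.86 × 3.4 = 200.1 N·m clockwise.
Sandbag: 16 × 9.81 = 157 N down at 3.1 m → arm 3.1 m, τ = 157 × 3.1 = 486.7 N·m clockwise.
Crate: 49 × 9.81 = 480.7 N down at 2.2 m → arm 2.2 m, τ = 480.7 × 2.2 = 1058 N·m clockwise.
Net moment of the loads = 3279 N·m clockwise.
The upward force F acts at the right end, arm 3.5 m, giving F × 3.5 counterclockwise.
For rotational equilibrium, F × 3.5 = 3279, so F = 3279 / 3.5 = 937 N.

F ≈ 937 N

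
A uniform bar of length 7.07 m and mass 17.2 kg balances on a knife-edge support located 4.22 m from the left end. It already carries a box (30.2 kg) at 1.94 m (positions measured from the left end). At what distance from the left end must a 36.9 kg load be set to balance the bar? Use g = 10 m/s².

Sum moments about the knife-edge support (at 4.22 m from the left end) (the support reaction has zero arm there).
Beam weight: 17.2 × 10 = 172 N down at 3.535 m → arm 0.685 m, τ = 172 × 0.685 = 117.8 N·m counterclockwise.
Box: 30.2 × 10 = 302 N down at 1.94 m → arm 2.28 m, τ = 302 × 2.28 = 688.6 N·m counterclockwise.
Net moment of existing loads = 806.4 N·m counterclockwise.
The load weighs 36.9 × 10 = 369 N and must supply an equal clockwise moment, so its lever arm about the knife-edge support is 806.4 / 369 = 2.19 m.
That puts it at 4.22 + 2.19 = 6.41 m from the left end.

x ≈ 6.41 m from the left end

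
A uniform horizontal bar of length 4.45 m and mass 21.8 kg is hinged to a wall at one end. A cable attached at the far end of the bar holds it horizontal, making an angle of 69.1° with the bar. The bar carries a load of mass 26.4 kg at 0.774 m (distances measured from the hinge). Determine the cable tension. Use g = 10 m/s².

T ≈ 166 N

Choose the hinge as the axis so the unknown hinge reaction has zero arm there.
Beam weight: 21.8 × 10 = 218 N down at 2.225 m → arm 2.225 m, τ = 218 × 2.225 = 485.1 N·m clockwise.
Load: 26.4 × 10 = 264 N down at 0.774 m → arm 0.774 m, τ = 264 × 0.774 = 204.3 N·m clockwise.
Total clockwise load moment = 689.4 N·m.
The cable tension T acts at 4.45 m; only its component perpendicular to the bar, T sinθ, produces torque. sin 69.1° = 0.9342.
Setting net torque to zero: T × 4.45 × 0.9342 = 689.4 → T = 689.4 / 4.157 = 166 N.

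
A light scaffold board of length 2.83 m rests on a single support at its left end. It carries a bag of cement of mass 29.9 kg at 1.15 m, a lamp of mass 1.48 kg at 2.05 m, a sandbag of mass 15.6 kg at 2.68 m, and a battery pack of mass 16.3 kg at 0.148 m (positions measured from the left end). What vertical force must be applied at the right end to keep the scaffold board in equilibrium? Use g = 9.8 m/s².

Sum moments about the left end (the unknown pivot reaction has zero arm there).
Bag of cement: 29.9 × 9.8 = 293 N down at 1.15 m → arm 1.15 m, τ = 293 × 1.15 = 336.9 N·m clockwise.
Lamp: 1.48 × 9.8 = 14.5 N down at 2.05 m → arm 2.05 m, τ = 14.5 × 2.05 = 29.72 N·m clockwise.
Sandbag: 15.6 × 9.8 = 152.9 N down at 2.68 m → arm 2.68 m, τ = 152.9 × 2.68 = 409.8 N·m clockwise.
Battery pack: 16.3 × 9.8 = 159.7 N down at 0.148 m → arm 0.148 m, τ = 159.7 × 0.148 = 23.64 N·m clockwise.
Net moment of the loads = 800.1 N·m clockwise.
The upward force F acts at the right end, arm 2.83 m, giving F × 2.83 counterclockwise.
Setting net torque to zero: F × 2.83 = 800.1 → F = 800.1 / 2.83 = 283 N.

F ≈ 283 N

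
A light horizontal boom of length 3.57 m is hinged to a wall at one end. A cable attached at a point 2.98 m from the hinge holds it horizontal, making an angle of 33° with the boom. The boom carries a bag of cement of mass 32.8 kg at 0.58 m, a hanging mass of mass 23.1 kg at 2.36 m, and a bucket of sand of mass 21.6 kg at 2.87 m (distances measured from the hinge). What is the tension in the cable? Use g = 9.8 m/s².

About the hinge:
Bag of cement: 32.8 × 9.8 = 321.4 N down at 0.58 m → arm 0.58 m, τ = 321.4 × 0.58 = 186.4 N·m clockwise.
Hanging mass: 23.1 × 9.8 = 226.4 N down at 2.36 m → arm 2.36 m, τ = 226.4 × 2.36 = 534.3 N·m clockwise.
Bucket of sand: 21.6 × 9.8 = 211.7 N down at 2.87 m → arm 2.87 m, τ = 211.7 × 2.87 = 607.6 N·m clockwise.
Total clockwise load moment = 1328 N·m.
The cable tension T acts at 2.98 m; only its component perpendicular to the boom, T sinθ, produces torque. sin 33° = 0.5446.
Στ = 0 ⇒ T × 2.98 × 0.5446 = 1328 ⇒ T = 1328 / 1.623 = 818 N.

T ≈ 818 N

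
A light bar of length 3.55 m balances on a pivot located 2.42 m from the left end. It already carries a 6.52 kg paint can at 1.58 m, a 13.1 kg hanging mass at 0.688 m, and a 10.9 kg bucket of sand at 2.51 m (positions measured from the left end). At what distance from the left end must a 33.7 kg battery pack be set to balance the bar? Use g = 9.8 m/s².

x ≈ 3.23 m from the left end

About the pivot (at 2.42 m from the left end):
Paint can: 6.52 × 9.8 = 63.9 N down at 1.58 m → arm 0.84 m, τ = 63.9 × 0.84 = 53.68 N·m counterclockwise.
Hanging mass: 13.1 × 9.8 = 128.4 N down at 0.688 m → arm 1.732 m, τ = 128.4 × 1.732 = 222.4 N·m counterclockwise.
Bucket of sand: 10.9 × 9.8 = 106.8 N down at 2.51 m → arm 0.09 m, τ = 106.8 × 0.09 = 9.612 N·m clockwise.
Net moment of existing loads = 266.5 N·m counterclockwise.
The battery pack weighs 33.7 × 9.8 = 330.3 N and must supply an equal clockwise moment, so its lever arm about the pivot is 266.5 / 330.3 = 0.807 m.
That puts it at 2.42 + 0.807 = 3.23 m from the left end.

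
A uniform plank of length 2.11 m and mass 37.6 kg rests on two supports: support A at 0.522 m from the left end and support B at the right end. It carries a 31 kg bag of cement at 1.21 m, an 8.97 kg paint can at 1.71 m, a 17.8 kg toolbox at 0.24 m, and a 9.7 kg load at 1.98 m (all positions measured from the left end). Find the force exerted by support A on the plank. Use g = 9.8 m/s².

Taking torques about support B:
Beam weight: 37.6 × 9.8 = 368.5 N down at 1.055 m → arm 1.055 m, τ = 368.5 × 1.055 = 388.8 N·m counterclockwise.
Bag of cement: 31 × 9.8 = 303.8 N down at 1.21 m → arm 0.9 m, τ = 303.8 × 0.9 = 273.4 N·m counterclockwise.
Paint can: 8.97 × 9.8 = 87.91 N down at 1.71 m → arm 0.4 m, τ = 87.91 × 0.4 = 35.16 N·m counterclockwise.
Toolbox: 17.8 × 9.8 = 174.4 N down at 0.24 m → arm 1.87 m, τ = 174.4 × 1.87 = 326.1 N·m counterclockwise.
Load: 9.7 × 9.8 = 95.06 N down at 1.98 m → arm 0.13 m, τ = 95.06 × 0.13 = 12.36 N·m counterclockwise.
Net load moment about support B = 1036 N·m counterclockwise.
Reaction R at support A is upward at 0.522 m, arm 1.588 m → moment R × 1.588 clockwise.
Στ = 0 ⇒ R × 1.588 = 1036 ⇒ R = 652 N.

R_A ≈ 652 N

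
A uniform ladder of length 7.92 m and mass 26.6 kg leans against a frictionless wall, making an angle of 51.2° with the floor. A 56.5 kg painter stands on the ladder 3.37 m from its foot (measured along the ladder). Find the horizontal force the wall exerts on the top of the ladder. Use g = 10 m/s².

N_wall ≈ 300 N

Sum moments about the foot of the ladder (the floor normal and friction both act there and drop out).
Ladder weight 26.6×10 = 266 N acts at 3.96 m along the ladder; its horizontal arm is 3.96·cos51.2° = 2.481 m → τ = 659.9 N·m clockwise.
Painter: 56.5×10 = 565 N at 3.37 m → arm 2.112 m → τ = 1193 N·m clockwise.
Wall normal N acts horizontally at the top; its moment arm is the height L sinθ = 7.92·sin51.2° = 6.172 m, counterclockwise.
Balancing moments: N × 6.172 = 1853, giving N = 300 N.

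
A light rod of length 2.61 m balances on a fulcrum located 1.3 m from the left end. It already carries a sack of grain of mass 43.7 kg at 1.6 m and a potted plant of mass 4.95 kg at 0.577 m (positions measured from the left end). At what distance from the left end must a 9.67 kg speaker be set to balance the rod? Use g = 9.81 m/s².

Take moments about the fulcrum (at 1.3 m from the left end).
Sack of grain: 43.7 × 9.81 = 428.7 N down at 1.6 m → arm 0.3 m, τ = 428.7 × 0.3 = 128.6 N·m clockwise.
Potted plant: 4.95 × 9.81 = 48.56 N down at 0.577 m → arm 0.723 m, τ = 48.56 × 0.723 = 35.11 N·m counterclockwise.
Net moment of existing loads = 93.49 N·m clockwise.
The speaker weighs 9.67 × 9.81 = 94.86 N and must supply an equal counterclockwise moment, so its lever arm about the fulcrum is 93.49 / 94.86 = 0.986 m.
That puts it at 1.3 − 0.986 = 0.314 m from the left end.

x ≈ 0.314 m from the left end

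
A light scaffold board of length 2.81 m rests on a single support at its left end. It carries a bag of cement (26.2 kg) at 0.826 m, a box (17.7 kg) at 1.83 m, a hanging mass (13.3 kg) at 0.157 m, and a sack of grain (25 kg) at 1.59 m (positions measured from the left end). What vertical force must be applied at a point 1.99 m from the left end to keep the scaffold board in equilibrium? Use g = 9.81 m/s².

Choose the left end as the axis so the unknown pivot reaction has zero arm there.
Bag of cement: 26.2 × 9.81 = 257 N down at 0.826 m → arm 0.826 m, τ = 257 × 0.826 = 212.3 N·m clockwise.
Box: 17.7 × 9.81 = 173.6 N down at 1.83 m → arm 1.83 m, τ = 173.6 × 1.83 = 317.7 N·m clockwise.
Hanging mass: 13.3 × 9.81 = 130.5 N down at 0.157 m → arm 0.157 m, τ = 130.5 × 0.157 = 20.49 N·m clockwise.
Sack of grain: 25 × 9.81 = 245.2 N down at 1.59 m → arm 1.59 m, τ = 245.2 × 1.59 = 389.9 N·m clockwise.
Net moment of the loads = 940.4 N·m clockwise.
The upward force F acts at a point 1.99 m from the left end, arm 1.99 m, giving F × 1.99 counterclockwise.
Balancing moments: F × 1.99 = 940.4, giving F = 940.4 / 1.99 = 473 N.

F ≈ 473 N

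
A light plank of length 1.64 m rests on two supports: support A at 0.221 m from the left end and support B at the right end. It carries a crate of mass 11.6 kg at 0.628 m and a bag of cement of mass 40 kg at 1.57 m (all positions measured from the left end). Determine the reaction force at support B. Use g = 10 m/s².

R_B ≈ 414 N

Sum moments about support A (its reaction then has zero moment arm).
Crate: 11.6 × 10 = 116 N down at 0.628 m → arm 0.407 m, τ = 116 × 0.407 = 47.21 N·m clockwise.
Bag of cement: 40 × 10 = 400 N down at 1.57 m → arm 1.349 m, τ = 400 × 1.349 = 539.6 N·m clockwise.
Net load moment about support A = 586.8 N·m clockwise.
Reaction R at support B is upward at 1.64 m, arm 1.419 m → moment R × 1.419 counterclockwise.
Στ = 0 ⇒ R × 1.419 = 586.8 ⇒ R = 414 N.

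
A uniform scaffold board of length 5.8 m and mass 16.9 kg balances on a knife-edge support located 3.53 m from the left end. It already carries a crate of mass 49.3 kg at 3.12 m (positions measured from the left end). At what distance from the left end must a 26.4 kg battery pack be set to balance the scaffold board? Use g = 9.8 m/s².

About the knife-edge support (at 3.53 m from the left end):
Beam weight: 16.9 × 9.8 = 165.6 N down at 2.9 m → arm 0.63 m, τ = 165.6 × 0.63 = 104.3 N·m counterclockwise.
Crate: 49.3 × 9.8 = 483.1 N down at 3.12 m → arm 0.41 m, τ = 483.1 × 0.41 = 198.1 N·m counterclockwise.
Net moment of existing loads = 302.4 N·m counterclockwise.
The battery pack weighs 26.4 × 9.8 = 258.7 N and must supply an equal clockwise moment, so its lever arm about the knife-edge support is 302.4 / 258.7 = 1.17 m.
That puts it at 3.53 + 1.17 = 4.7 m from the left end.

x ≈ 4.7 m from the left end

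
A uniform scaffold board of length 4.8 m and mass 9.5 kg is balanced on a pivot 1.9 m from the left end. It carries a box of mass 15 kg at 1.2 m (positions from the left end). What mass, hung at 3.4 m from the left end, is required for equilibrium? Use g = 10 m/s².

m ≈ 3.83 kg

Take moments about the pivot (at 1.9 m from the left end).
Beam weight: 9.5 × 10 = 95 N down at 2.4 m → arm 0.5 m, τ = 95 × 0.5 = 47.5 N·m clockwise.
Box: 15 × 10 = 150 N down at 1.2 m → arm 0.7 m, τ = 150 × 0.7 = 105 N·m counterclockwise.
Net moment of known loads = 57.5 N·m counterclockwise.
An unknown mass m at 3.4 m has arm 1.5 m; its moment is m·g·1.5 clockwise.
Balancing moments: m × 10 × 1.5 = 57.5, giving m = 57.5 / (10 × 1.5) = 3.83 kg.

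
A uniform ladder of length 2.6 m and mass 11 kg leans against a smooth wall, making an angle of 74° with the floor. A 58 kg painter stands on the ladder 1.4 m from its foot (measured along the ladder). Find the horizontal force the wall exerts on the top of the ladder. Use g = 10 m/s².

N_wall ≈ 105 N

Taking torques about the foot of the ladder:
Ladder weight 11×10 = 110 N acts at 1.3 m along the ladder; its horizontal arm is 1.3·cos74° = 0.3583 m → τ = 39.41 N·m clockwise.
Painter: 58×10 = 580 N at 1.4 m → arm 0.3859 m → τ = 223.8 N·m clockwise.
Wall normal N acts horizontally at the top; its moment arm is the height L sinθ = 2.6·sin74° = 2.499 m, counterclockwise.
Setting net torque to zero: N × 2.499 = 263.2 → N = 105 N.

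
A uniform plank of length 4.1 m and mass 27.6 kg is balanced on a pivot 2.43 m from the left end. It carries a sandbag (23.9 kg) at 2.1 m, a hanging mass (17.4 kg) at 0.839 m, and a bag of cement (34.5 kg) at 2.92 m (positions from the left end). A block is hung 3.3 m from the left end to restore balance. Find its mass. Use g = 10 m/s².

Sum moments about the pivot (at 2.43 m from the left end) (the support reaction has zero arm there).
Beam weight: 27.6 × 10 = 276 N down at 2.05 m → arm 0.38 m, τ = 276 × 0.38 = 104.9 N·m counterclockwise.
Sandbag: 23.9 × 10 = 239 N down at 2.1 m → arm 0.33 m, τ = 239 × 0.33 = 78.87 N·m counterclockwise.
Hanging mass: 17.4 × 10 = 174 N down at 0.839 m → arm 1.591 m, τ = 174 × 1.591 = 276.8 N·m counterclockwise.
Bag of cement: 34.5 × 10 = 345 N down at 2.92 m → arm 0.49 m, τ = 345 × 0.49 = 169 N·m clockwise.
Net moment of known loads = 291.6 N·m counterclockwise.
An unknown mass m at 3.3 m has arm 0.87 m; its moment is m·g·0.87 clockwise.
Στ = 0 ⇒ m × 10 × 0.87 = 291.6 ⇒ m = 291.6 / (10 × 0.87) = 33.5 kg.

m ≈ 33.5 kg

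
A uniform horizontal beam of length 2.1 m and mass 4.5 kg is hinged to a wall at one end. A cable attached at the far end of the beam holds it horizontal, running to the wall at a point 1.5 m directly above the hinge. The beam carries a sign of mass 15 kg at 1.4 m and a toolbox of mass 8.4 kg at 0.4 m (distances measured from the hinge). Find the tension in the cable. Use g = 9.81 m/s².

T ≈ 234 N

Choose the hinge as the axis so the unknown hinge reaction has zero arm there.
Beam weight: 4.5 × 9.81 = 44.15 N down at 1.05 m → arm 1.05 m, τ = 44.15 × 1.05 = 46.36 N·m clockwise.
Sign: 15 × 9.81 = 147.2 N down at 1.4 m → arm 1.4 m, τ = 147.2 × 1.4 = 206.1 N·m clockwise.
Toolbox: 8.4 × 9.81 = 82.4 N down at 0.4 m → arm 0.4 m, τ = 82.4 × 0.4 = 32.96 N·m clockwise.
Total clockwise load moment = 285.4 N·m.
The cable tension T acts at 2.1 m; only its component perpendicular to the beam, T sinθ, produces torque. sinθ = h/√(h²+d²) = 1.5/√(1.5²+2.1²) = 0.5812.
Setting net torque to zero: T × 2.1 × 0.5812 = 285.4 → T = 285.4 / 1.221 = 234 N.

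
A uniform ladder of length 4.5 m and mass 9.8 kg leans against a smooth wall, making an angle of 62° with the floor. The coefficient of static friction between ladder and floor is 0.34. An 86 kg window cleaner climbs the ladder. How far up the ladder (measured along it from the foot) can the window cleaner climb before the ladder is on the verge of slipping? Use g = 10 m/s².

Choose the foot of the ladder as the axis so the floor normal and friction both act there and drop out.
Ladder weight 9.8×10 = 98 N acts at 2.25 m along the ladder; its horizontal arm is 2.25·cos62° = 1.056 m → τ = 103.5 N·m clockwise.
Window cleaner weight 86×10 = 860 N at distance d → arm d·cos62° → τ = 860·d·0.4695 clockwise.
Wall normal N at the top has arm L sinθ = 3.973 m counterclockwise, so Στ = 0 gives N·3.973 = 103.5 + 403.8·d.
ΣFy = 0 ⇒ N_floor = 958 N, so the maximum friction is μ_s·N_floor = 0.34×958 = 325.7 N. ΣFx = 0 ⇒ N_wall = f, so at the slipping point N = 325.7 N.
Substituting: 325.7×3.973 = 103.5 + 403.8·d ⇒ d = (1294 − 103.5) / 403.8 = 2.95 m.

d ≈ 2.95 m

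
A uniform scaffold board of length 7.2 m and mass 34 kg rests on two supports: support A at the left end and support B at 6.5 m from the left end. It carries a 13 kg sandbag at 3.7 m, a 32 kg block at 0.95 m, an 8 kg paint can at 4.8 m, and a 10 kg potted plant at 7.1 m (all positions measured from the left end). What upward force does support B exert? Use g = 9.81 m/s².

About support A:
Beam weight: 34 × 9.81 = 333.5 N down at 3.6 m → arm 3.6 m, τ = 333.5 × 3.6 = 1201 N·m clockwise.
Sandbag: 13 × 9.81 = 127.5 N down at 3.7 m → arm 3.7 m, τ = 127.5 × 3.7 = 471.8 N·m clockwise.
Block: 32 × 9.81 = 313.9 N down at 0.95 m → arm 0.95 m, τ = 313.9 × 0.95 = 298.2 N·m clockwise.
Paint can: 8 × 9.81 = 78.48 N down at 4.8 m → arm 4.8 m, τ = 78.48 × 4.8 = 376.7 N·m clockwise.
Potted plant: 10 × 9.81 = 98.1 N down at 7.1 m → arm 7.1 m, τ = 98.1 × 7.1 = 696.5 N·m clockwise.
Net load moment about support A = 3044 N·m clockwise.
Reaction R at support B is upward at 6.5 m, arm 6.5 m → moment R × 6.5 counterclockwise.
For rotational equilibrium, R × 6.5 = 3044, so R = 468 N.

R_B ≈ 468 N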